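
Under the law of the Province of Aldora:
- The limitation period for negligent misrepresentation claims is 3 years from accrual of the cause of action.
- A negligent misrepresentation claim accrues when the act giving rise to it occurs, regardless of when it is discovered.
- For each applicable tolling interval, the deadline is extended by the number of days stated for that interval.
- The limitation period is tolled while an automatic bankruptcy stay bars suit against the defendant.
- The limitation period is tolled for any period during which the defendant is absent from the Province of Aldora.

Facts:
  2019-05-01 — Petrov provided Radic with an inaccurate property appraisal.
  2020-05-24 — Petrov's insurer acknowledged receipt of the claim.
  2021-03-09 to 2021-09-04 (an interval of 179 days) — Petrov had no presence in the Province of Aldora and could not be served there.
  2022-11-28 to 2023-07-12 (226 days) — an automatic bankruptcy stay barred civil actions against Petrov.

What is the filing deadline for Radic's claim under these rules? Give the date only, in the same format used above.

2022-10-27

The cause of action accrued on 2019-05-01, the date of the act.
The untolled deadline — 3 years after 2019-05-01 — is 2022-05-01.
The defendant's absence from the jurisdiction from 2021-03-09 to 2021-09-04 tolled the period for 179 days, extending the deadline to 2022-10-27.
The automatic bankruptcy stay from 2022-11-28 to 2023-07-12 began after the period had already run on 2022-10-27, so it has no tolling effect.
None of the other events listed affects the running of the period under the stated rules.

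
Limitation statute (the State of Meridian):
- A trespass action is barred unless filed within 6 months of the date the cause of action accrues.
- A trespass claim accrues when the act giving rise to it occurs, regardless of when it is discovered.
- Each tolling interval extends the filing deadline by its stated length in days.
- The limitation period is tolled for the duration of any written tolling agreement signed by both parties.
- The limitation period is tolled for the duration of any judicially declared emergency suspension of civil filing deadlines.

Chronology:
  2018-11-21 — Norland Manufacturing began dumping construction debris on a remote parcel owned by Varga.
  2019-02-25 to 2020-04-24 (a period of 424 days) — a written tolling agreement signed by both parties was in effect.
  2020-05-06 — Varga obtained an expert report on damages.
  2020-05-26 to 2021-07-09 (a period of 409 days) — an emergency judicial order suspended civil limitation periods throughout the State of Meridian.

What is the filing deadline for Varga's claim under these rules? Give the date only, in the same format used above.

The limitation period began to run on 2018-11-21.
The untolled deadline — 6 months after 2018-11-21 — is 2019-05-21.
The written tolling agreement from 2019-02-25 to 2020-04-24 tolled the period for 424 days, extending the deadline to 2020-07-18.
The emergency suspension of filing deadlines from 2020-05-26 to 2021-07-09 tolled the period for 409 days, extending the deadline to 2021-08-31.
The other events in the timeline have no effect on the limitation period under the stated rules.

2021-08-31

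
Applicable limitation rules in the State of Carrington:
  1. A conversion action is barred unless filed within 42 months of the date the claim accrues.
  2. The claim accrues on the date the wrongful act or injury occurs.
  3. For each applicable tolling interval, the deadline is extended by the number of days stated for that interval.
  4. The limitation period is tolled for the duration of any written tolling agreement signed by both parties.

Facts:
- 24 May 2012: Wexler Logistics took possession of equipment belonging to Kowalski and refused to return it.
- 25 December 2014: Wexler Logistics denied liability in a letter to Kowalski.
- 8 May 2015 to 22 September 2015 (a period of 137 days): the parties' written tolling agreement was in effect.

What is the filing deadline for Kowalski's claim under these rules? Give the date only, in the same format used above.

The claim accrued on 24 May 2012, when the wrongful act occurred.
The untolled deadline — 42 months after 24 May 2012 — is 24 November 2015.
Because the written tolling agreement ran from 8 May 2015 to 22 September 2015, the deadline is extended by 137 days to 9 April 2016.
Nothing else in the chronology tolls or restarts the period.

9 April 2016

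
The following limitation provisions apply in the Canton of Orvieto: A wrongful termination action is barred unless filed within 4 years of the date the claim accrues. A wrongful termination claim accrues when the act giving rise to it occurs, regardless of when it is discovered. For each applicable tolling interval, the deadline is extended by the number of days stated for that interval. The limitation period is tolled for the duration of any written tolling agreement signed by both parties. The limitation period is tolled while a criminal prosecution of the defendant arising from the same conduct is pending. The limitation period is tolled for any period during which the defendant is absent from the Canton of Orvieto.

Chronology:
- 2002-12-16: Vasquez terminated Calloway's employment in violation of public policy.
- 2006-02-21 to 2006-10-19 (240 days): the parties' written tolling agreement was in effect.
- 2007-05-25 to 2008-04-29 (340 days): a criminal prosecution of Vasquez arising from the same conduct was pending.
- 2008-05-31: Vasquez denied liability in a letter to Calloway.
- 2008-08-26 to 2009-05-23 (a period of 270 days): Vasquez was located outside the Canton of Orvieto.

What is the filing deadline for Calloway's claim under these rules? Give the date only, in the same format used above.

2008-07-18

The limitation period began to run on 2002-12-16.
The untolled deadline — 4 years after 2002-12-16 — is 2006-12-16.
The written tolling agreement from 2006-02-21 to 2006-10-19 tolled the period for 240 days, extending the deadline to 2007-08-13.
The pending criminal prosecution from 2007-05-25 to 2008-04-29 tolled the period for 340 days, extending the deadline to 2008-07-18.
The defendant's absence from the jurisdiction starting 2008-08-26 came too late — the period had run on 2008-07-18 — and so does not extend the deadline.
The other events in the timeline have no effect on the limitation period under the stated rules.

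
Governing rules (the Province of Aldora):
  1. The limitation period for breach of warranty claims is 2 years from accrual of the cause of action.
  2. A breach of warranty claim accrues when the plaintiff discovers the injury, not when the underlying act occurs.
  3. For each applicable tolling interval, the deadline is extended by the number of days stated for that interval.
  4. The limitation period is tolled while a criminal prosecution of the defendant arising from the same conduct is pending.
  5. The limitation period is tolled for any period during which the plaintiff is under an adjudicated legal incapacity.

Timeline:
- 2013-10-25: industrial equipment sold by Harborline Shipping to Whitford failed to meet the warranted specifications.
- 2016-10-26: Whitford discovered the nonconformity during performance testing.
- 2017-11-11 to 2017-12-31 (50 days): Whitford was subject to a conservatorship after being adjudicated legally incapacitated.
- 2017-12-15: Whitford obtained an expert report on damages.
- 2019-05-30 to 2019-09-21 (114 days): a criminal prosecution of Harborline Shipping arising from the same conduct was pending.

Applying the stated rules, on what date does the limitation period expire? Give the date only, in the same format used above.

Under the discovery rule, the claim accrued on 2016-10-26, when Whitford discovered the injury — not on the 2013-10-25 date of the underlying act.
The untolled deadline — 2 years after 2016-10-26 — is 2018-10-26.
The period was tolled for 50 days by the plaintiff's legal incapacity (2017-11-11 to 2017-12-31), pushing the deadline to 2018-12-15.
By the time the pending criminal prosecution began on 2019-05-30, the limitation period had already expired on 2018-12-15; that interval cannot revive it.
None of the other events listed affects the running of the period under the stated rules.

2018-12-15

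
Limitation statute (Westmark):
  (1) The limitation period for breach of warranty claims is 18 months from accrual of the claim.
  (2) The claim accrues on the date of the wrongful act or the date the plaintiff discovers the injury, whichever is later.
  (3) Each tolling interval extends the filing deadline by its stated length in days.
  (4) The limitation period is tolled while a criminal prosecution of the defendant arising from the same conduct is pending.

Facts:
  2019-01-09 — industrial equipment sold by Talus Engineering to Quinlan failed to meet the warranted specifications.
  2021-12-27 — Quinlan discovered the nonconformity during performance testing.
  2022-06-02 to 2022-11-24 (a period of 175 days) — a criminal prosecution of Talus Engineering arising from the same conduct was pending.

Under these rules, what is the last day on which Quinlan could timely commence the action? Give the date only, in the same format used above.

2023-12-19

Taking the later of the act (2019-01-09) and discovery (2021-12-27), the claim accrued on 2021-12-27.
The untolled deadline — 18 months after 2021-12-27 — is 2023-06-27.
The period was tolled for 175 days by the pending criminal prosecution (2022-06-02 to 2022-11-24), pushing the deadline to 2023-12-19.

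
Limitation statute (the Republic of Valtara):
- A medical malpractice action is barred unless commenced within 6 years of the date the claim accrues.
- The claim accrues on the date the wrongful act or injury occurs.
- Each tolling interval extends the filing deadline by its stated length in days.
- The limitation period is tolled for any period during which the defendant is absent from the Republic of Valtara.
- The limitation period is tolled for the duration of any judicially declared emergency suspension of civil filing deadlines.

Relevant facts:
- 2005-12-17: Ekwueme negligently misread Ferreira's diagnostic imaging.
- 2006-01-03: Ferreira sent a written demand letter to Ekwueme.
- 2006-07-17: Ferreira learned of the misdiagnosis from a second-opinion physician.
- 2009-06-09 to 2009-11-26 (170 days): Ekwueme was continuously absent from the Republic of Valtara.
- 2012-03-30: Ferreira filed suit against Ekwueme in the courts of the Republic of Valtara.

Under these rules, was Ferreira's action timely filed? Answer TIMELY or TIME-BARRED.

Because the rule ties accrual to occurrence, the claim accrued on 2005-12-17, not on the 2006-07-17 discovery date.
6 years from 2005-12-17 is 2011-12-17.
The defendant's absence from the jurisdiction from 2009-06-09 to 2009-11-26 tolled the period for 170 days, extending the deadline to 2012-06-04.
The other events in the timeline have no effect on the limitation period under the stated rules.
Ferreira filed on 2012-03-30, before the 2012-06-04 deadline, so the action is timely.

TIMELY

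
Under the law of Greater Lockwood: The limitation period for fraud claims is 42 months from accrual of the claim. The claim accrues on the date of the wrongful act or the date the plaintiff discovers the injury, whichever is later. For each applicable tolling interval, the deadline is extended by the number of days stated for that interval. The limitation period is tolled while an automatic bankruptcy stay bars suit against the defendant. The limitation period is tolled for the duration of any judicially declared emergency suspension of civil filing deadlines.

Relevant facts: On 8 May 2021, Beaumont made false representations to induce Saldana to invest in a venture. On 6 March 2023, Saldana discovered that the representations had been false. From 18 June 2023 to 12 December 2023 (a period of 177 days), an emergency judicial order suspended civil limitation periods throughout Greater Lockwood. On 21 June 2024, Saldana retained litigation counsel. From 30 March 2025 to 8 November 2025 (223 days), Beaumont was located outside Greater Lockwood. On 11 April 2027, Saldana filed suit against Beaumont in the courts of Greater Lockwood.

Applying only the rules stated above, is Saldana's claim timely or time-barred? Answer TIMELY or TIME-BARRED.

TIME-BARRED

The claim accrued on 6 March 2023 — the later of the 8 May 2021 act and the 6 March 2023 discovery.
The untolled deadline — 42 months after 6 March 2023 — is 6 September 2026.
The period was tolled for 177 days by the emergency suspension of filing deadlines (18 June 2023 to 12 December 2023), pushing the deadline to 2 March 2027.
No stated provision tolls the period for the defendant's absence, so the interval from 30 March 2025 to 8 November 2025 has no effect on the deadline.
None of the other events listed affects the running of the period under the stated rules.
Filing on 11 April 2027 missed the 2 March 2027 deadline — the action is time-barred.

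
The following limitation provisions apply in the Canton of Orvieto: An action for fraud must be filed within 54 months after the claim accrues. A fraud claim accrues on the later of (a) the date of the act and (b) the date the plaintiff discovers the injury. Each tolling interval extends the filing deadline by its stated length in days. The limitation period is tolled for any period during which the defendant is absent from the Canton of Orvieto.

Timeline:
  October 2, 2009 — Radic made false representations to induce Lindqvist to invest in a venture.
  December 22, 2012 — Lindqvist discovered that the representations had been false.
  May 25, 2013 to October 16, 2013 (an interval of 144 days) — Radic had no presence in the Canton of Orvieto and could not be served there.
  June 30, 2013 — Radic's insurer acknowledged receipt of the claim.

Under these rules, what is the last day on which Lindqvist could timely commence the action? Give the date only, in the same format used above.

The claim accrued on December 22, 2012 — the later of the October 2, 2009 act and the December 22, 2012 discovery.
54 months from December 22, 2012 is June 22, 2017.
The defendant's absence from the jurisdiction from May 25, 2013 to October 16, 2013 tolled the period for 144 days, extending the deadline to November 13, 2017.
Nothing else in the chronology tolls or restarts the period.

November 13, 2017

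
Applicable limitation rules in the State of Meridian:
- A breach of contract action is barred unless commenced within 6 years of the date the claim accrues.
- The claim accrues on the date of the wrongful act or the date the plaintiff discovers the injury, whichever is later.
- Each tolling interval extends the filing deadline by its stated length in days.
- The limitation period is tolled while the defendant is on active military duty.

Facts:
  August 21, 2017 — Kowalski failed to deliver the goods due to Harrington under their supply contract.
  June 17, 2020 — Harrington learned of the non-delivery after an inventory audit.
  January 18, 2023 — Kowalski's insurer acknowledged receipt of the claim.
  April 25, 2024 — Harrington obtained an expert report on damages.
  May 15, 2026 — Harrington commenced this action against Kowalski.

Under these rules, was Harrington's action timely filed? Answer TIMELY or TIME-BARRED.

TIMELY

Taking the later of the act (August 21, 2017) and discovery (June 17, 2020), the claim accrued on June 17, 2020.
The untolled deadline — 6 years after June 17, 2020 — is June 17, 2026.
None of the other events listed affects the running of the period under the stated rules.
Harrington filed on May 15, 2026, before the June 17, 2026 deadline, so the action is timely.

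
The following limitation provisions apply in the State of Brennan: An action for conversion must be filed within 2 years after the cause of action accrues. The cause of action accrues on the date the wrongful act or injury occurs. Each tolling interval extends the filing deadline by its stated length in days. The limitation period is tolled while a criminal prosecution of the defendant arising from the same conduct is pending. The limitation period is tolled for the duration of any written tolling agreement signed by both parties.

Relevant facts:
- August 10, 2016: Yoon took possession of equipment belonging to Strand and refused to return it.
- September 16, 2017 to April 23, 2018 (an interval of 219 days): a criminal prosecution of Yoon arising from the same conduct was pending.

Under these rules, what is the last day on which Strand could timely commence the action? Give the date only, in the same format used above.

March 17, 2019

The limitation period began to run on August 10, 2016.
Adding the 2 years base period to August 10, 2016 gives a deadline of August 10, 2018, before any tolling.
The period was tolled for 219 days by the pending criminal prosecution (September 16, 2017 to April 23, 2018), pushing the deadline to March 17, 2019.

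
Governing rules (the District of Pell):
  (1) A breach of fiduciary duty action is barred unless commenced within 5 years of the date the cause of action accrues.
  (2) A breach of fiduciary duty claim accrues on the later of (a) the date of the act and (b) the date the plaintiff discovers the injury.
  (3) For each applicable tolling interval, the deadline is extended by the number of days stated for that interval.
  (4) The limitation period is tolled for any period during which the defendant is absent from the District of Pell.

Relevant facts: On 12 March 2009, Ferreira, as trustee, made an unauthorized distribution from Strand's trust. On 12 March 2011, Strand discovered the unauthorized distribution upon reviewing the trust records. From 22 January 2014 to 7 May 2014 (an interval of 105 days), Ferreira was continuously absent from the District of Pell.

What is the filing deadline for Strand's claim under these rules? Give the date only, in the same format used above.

25 June 2016

Because discovery on 12 March 2011 post-dates the 12 March 2009 act, accrual under the later-of rule falls on 12 March 2011.
The untolled deadline — 5 years after 12 March 2011 — is 12 March 2016.
The period was tolled for 105 days by the defendant's absence from the jurisdiction (22 January 2014 to 7 May 2014), pushing the deadline to 25 June 2016.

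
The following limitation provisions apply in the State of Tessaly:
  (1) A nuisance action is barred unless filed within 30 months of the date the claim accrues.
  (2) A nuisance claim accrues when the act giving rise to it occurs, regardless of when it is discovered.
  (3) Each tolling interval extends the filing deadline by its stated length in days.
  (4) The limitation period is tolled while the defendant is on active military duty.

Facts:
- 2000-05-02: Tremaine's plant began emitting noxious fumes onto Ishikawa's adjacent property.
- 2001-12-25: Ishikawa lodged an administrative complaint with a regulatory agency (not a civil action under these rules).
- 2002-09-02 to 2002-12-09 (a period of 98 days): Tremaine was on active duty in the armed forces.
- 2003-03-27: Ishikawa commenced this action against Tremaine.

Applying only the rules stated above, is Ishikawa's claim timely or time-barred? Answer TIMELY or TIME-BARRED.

TIME-BARRED

The claim accrued on 2000-05-02, when the wrongful act occurred.
The untolled deadline — 30 months after 2000-05-02 — is 2002-11-02.
The period was tolled for 98 days by the defendant's active military service (2002-09-02 to 2002-12-09), pushing the deadline to 2003-02-08.
None of the other events listed affects the running of the period under the stated rules.
Ishikawa filed on 2003-03-27, after the 2003-02-08 deadline, so the action is time-barred.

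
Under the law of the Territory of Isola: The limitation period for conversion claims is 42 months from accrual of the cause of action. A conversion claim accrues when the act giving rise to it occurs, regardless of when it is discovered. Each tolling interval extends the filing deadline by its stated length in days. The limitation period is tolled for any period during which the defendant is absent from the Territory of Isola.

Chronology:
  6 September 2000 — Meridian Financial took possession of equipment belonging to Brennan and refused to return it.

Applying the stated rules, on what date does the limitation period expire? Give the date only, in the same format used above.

6 March 2004

The cause of action accrued on 6 September 2000, the date of the act.
42 months from 6 September 2000 is 6 March 2004.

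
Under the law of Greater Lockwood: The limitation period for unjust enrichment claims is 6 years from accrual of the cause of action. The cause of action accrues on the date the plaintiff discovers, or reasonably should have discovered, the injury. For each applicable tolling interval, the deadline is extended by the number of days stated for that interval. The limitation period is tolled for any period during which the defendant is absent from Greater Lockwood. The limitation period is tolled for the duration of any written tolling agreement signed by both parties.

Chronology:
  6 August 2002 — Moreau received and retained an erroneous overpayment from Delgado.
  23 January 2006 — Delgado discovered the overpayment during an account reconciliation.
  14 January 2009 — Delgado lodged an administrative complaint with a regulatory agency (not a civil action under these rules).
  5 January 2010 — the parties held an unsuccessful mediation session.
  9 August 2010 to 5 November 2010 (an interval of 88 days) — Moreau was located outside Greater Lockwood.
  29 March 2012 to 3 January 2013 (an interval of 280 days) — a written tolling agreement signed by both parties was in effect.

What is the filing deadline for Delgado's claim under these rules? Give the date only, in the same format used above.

The claim did not accrue until Delgado discovered the injury on 23 January 2006; the 6 August 2002 act date does not start the clock under the stated rule.
The untolled deadline — 6 years after 23 January 2006 — is 23 January 2012.
The defendant's absence from the jurisdiction from 9 August 2010 to 5 November 2010 tolled the period for 88 days, extending the deadline to 20 April 2012.
The period was tolled for 280 days by the written tolling agreement (29 March 2012 to 3 January 2013), pushing the deadline to 25 January 2013.
None of the other events listed affects the running of the period under the stated rules.

25 January 2013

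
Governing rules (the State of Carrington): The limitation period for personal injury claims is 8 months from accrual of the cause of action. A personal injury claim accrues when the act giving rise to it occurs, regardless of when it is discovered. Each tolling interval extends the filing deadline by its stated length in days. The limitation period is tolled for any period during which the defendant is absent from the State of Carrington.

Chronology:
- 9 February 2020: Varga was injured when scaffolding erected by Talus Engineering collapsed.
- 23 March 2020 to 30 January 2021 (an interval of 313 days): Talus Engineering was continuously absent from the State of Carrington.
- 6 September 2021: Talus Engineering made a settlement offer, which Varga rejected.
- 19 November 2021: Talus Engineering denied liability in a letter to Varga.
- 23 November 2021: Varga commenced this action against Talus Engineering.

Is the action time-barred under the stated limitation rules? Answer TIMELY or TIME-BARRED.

The limitation period began to run on 9 February 2020.
Adding the 8 months base period to 9 February 2020 gives a deadline of 9 October 2020, before any tolling.
The defendant's absence from the jurisdiction from 23 March 2020 to 30 January 2021 tolled the period for 313 days, extending the deadline to 18 August 2021.
Nothing else in the chronology tolls or restarts the period.
Filing on 23 November 2021 missed the 18 August 2021 deadline — the action is time-barred.

TIME-BARRED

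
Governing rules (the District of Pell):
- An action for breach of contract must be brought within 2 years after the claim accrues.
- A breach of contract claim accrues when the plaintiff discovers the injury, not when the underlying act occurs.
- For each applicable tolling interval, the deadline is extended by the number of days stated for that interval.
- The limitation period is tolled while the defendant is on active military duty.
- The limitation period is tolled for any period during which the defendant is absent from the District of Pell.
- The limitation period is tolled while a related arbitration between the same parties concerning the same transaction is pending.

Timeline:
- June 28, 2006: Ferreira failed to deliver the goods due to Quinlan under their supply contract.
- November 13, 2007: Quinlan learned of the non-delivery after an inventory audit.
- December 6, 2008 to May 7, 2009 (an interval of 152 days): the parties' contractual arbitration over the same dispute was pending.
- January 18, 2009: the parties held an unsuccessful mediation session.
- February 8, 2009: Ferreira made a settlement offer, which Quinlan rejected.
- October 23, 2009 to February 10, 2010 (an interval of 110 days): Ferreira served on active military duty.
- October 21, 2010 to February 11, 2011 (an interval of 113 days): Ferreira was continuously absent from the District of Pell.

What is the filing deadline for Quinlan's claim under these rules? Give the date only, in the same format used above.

The claim did not accrue until Quinlan discovered the injury on November 13, 2007; the June 28, 2006 act date does not start the clock under the stated rule.
Adding the 2 years base period to November 13, 2007 gives a deadline of November 13, 2009, before any tolling.
Because the pending related arbitration ran from December 6, 2008 to May 7, 2009, the deadline is extended by 152 days to April 14, 2010.
Because the defendant's active military service ran from October 23, 2009 to February 10, 2010, the deadline is extended by 110 days to August 2, 2010.
The defendant's absence from the jurisdiction starting October 21, 2010 came too late — the period had run on August 2, 2010 — and so does not extend the deadline.
Nothing else in the chronology tolls or restarts the period.

August 2, 2010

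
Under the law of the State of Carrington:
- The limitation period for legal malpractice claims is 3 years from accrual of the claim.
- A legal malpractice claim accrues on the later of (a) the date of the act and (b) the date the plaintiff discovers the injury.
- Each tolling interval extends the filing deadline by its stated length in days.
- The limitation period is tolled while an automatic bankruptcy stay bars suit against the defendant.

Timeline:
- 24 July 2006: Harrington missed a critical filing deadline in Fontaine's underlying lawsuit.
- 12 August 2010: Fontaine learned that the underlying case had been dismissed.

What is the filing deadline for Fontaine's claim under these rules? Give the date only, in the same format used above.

The claim accrued on 12 August 2010 — the later of the 24 July 2006 act and the 12 August 2010 discovery.
Adding the 3 years base period to 12 August 2010 gives a deadline of 12 August 2013, before any tolling.

12 August 2013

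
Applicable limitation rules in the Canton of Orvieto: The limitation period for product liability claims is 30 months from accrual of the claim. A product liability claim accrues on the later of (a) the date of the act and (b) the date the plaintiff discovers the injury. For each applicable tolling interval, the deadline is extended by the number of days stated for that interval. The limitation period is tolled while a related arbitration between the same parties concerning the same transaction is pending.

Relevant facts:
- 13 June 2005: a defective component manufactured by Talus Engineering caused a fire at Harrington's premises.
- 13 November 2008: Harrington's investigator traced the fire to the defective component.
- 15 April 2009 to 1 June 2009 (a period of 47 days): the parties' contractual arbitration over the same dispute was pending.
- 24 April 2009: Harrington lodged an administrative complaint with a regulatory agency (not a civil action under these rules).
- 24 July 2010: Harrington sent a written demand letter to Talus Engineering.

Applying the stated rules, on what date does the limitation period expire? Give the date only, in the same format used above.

29 June 2011

Taking the later of the act (13 June 2005) and discovery (13 November 2008), the claim accrued on 13 November 2008.
30 months from 13 November 2008 is 13 May 2011.
Because the pending related arbitration ran from 15 April 2009 to 1 June 2009, the deadline is extended by 47 days to 29 June 2011.
None of the other events listed affects the running of the period under the stated rules.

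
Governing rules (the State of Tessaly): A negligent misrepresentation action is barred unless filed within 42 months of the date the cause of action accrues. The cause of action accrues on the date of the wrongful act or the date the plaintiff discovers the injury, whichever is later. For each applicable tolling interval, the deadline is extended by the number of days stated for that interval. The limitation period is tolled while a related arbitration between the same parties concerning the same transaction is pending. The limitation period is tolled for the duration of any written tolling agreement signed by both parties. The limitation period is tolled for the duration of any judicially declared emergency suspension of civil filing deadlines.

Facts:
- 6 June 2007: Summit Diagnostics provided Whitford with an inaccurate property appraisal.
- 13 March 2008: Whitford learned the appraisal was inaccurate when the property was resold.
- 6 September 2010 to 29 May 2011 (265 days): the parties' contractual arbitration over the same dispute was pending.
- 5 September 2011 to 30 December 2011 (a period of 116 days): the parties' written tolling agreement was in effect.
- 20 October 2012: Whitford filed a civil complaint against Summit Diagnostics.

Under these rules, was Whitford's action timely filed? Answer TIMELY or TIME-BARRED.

The claim accrued on 13 March 2008 — the later of the 6 June 2007 act and the 13 March 2008 discovery.
42 months from 13 March 2008 is 13 September 2011.
The period was tolled for 265 days by the pending related arbitration (6 September 2010 to 29 May 2011), pushing the deadline to 4 June 2012.
The written tolling agreement from 5 September 2011 to 30 December 2011 tolled the period for 116 days, extending the deadline to 28 September 2012.
Whitford filed on 20 October 2012, after the 28 September 2012 deadline, so the action is time-barred.

TIME-BARRED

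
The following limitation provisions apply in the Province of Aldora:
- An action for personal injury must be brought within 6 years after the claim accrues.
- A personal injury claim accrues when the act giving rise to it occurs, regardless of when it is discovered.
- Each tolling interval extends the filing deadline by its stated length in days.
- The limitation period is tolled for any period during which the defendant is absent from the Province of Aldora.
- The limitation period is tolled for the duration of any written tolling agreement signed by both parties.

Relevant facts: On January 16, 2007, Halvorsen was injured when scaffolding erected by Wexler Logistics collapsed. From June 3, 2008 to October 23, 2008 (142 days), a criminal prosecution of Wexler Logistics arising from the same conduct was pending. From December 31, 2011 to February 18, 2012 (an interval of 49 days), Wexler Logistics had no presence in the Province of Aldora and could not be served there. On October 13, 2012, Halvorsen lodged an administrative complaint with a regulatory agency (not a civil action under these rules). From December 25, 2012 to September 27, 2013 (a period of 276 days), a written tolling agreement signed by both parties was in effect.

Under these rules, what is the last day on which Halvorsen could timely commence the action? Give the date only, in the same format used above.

The claim accrued on January 16, 2007, when the wrongful act occurred.
The untolled deadline — 6 years after January 16, 2007 — is January 16, 2013.
The period was tolled for 49 days by the defendant's absence from the jurisdiction (December 31, 2011 to February 18, 2012), pushing the deadline to March 6, 2013.
The written tolling agreement from December 25, 2012 to September 27, 2013 tolled the period for 276 days, extending the deadline to December 7, 2013.
The pending criminal prosecution from June 3, 2008 to October 23, 2008 does not toll the period, because no stated rule makes a criminal prosecution a tolling event.
None of the other events listed affects the running of the period under the stated rules.

December 7, 2013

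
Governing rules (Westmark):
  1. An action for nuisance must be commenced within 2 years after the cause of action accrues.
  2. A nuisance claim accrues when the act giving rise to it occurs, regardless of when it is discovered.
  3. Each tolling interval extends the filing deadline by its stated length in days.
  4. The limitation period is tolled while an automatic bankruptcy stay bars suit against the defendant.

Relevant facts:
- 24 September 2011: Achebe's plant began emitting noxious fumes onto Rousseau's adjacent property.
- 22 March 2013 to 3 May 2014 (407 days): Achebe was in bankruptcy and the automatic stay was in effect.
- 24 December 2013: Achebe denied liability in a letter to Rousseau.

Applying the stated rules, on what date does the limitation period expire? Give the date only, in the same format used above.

The claim accrued on 24 September 2011, when the wrongful act occurred.
The untolled deadline — 2 years after 24 September 2011 — is 24 September 2013.
The period was tolled for 407 days by the automatic bankruptcy stay (22 March 2013 to 3 May 2014), pushing the deadline to 5 November 2014.
The other events in the timeline have no effect on the limitation period under the stated rules.

5 November 2014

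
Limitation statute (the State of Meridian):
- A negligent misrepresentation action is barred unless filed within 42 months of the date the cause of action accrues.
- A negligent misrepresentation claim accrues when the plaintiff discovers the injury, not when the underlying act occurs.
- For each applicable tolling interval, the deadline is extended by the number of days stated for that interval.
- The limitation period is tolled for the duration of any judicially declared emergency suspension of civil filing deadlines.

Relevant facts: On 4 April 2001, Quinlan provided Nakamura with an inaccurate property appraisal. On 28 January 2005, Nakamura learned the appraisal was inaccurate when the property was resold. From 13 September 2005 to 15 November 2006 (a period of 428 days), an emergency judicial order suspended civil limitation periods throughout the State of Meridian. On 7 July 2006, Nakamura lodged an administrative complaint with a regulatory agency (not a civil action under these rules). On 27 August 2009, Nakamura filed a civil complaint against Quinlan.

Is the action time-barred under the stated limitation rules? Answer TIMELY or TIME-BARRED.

Under the discovery rule, the claim accrued on 28 January 2005, when Nakamura discovered the injury — not on the 4 April 2001 date of the underlying act.
Adding the 42 months base period to 28 January 2005 gives a deadline of 28 July 2008, before any tolling.
The period was tolled for 428 days by the emergency suspension of filing deadlines (13 September 2005 to 15 November 2006), pushing the deadline to 29 September 2009.
Nothing else in the chronology tolls or restarts the period.
The 27 August 2009 filing precedes the 29 September 2009 deadline; the claim is timely.

TIMELY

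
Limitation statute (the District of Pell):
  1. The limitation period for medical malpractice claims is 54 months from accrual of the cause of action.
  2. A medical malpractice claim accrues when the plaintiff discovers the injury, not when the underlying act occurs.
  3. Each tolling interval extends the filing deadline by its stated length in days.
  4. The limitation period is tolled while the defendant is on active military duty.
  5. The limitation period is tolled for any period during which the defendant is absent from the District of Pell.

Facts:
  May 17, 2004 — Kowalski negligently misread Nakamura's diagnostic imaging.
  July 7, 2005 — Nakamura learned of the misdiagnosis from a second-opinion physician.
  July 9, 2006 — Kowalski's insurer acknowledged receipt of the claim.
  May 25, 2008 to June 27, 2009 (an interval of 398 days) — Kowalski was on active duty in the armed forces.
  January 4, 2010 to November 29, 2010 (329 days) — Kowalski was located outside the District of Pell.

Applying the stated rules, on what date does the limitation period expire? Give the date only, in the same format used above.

January 4, 2012

Under the discovery rule, the claim accrued on July 7, 2005, when Nakamura discovered the injury — not on the May 17, 2004 date of the underlying act.
The untolled deadline — 54 months after July 7, 2005 — is January 7, 2010.
The defendant's active military service from May 25, 2008 to June 27, 2009 tolled the period for 398 days, extending the deadline to February 9, 2011.
Because the defendant's absence from the jurisdiction ran from January 4, 2010 to November 29, 2010, the deadline is extended by 329 days to January 4, 2012.
Nothing else in the chronology tolls or restarts the period.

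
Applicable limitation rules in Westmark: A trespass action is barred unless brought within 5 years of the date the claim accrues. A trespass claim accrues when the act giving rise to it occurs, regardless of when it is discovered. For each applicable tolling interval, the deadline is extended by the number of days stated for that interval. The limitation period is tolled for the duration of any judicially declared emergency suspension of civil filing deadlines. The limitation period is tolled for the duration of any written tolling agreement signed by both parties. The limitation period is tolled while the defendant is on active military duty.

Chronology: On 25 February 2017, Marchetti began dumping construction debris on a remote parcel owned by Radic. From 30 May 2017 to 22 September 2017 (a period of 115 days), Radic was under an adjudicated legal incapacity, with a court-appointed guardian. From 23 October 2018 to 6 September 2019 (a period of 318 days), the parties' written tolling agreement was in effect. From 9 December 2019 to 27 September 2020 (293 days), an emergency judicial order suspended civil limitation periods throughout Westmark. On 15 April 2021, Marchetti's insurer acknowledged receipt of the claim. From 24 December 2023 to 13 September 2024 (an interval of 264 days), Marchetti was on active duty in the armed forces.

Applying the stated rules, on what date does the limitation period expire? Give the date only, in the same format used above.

29 October 2023

The claim accrued on 25 February 2017, when the wrongful act occurred.
5 years from 25 February 2017 is 25 February 2022.
Because the written tolling agreement ran from 23 October 2018 to 6 September 2019, the deadline is extended by 318 days to 9 January 2023.
The period was tolled for 293 days by the emergency suspension of filing deadlines (9 December 2019 to 27 September 2020), pushing the deadline to 29 October 2023.
The defendant's active military service starting 24 December 2023 came too late — the period had run on 29 October 2023 — and so does not extend the deadline.
Although the plaintiff's incapacity ran from 30 May 2017 to 22 September 2017, the stated rules do not make that a tolling event, so it is disregarded.
The other events in the timeline have no effect on the limitation period under the stated rules.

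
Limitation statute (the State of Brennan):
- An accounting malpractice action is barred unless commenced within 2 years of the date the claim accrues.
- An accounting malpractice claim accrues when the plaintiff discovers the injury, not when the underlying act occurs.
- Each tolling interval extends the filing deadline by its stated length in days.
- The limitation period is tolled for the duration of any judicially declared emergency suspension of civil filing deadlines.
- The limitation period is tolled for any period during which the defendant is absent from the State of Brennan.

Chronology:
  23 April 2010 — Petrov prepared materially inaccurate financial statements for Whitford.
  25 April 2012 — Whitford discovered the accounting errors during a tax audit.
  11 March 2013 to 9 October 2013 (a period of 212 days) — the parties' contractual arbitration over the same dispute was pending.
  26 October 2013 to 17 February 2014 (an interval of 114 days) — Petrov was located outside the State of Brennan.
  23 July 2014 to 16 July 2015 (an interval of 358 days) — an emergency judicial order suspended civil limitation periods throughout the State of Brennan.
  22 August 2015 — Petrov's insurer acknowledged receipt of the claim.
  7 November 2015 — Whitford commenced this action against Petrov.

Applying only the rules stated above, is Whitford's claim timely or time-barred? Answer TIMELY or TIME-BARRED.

The claim did not accrue until Whitford discovered the injury on 25 April 2012; the 23 April 2010 act date does not start the clock under the stated rule.
Adding the 2 years base period to 25 April 2012 gives a deadline of 25 April 2014, before any tolling.
Because the defendant's absence from the jurisdiction ran from 26 October 2013 to 17 February 2014, the deadline is extended by 114 days to 17 August 2014.
Because the emergency suspension of filing deadlines ran from 23 July 2014 to 16 July 2015, the deadline is extended by 358 days to 10 August 2015.
No stated provision tolls the period for a pending arbitration, so the interval from 11 March 2013 to 9 October 2013 has no effect on the deadline.
The other events in the timeline have no effect on the limitation period under the stated rules.
Whitford filed on 7 November 2015, after the 10 August 2015 deadline, so the action is time-barred.

TIME-BARRED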